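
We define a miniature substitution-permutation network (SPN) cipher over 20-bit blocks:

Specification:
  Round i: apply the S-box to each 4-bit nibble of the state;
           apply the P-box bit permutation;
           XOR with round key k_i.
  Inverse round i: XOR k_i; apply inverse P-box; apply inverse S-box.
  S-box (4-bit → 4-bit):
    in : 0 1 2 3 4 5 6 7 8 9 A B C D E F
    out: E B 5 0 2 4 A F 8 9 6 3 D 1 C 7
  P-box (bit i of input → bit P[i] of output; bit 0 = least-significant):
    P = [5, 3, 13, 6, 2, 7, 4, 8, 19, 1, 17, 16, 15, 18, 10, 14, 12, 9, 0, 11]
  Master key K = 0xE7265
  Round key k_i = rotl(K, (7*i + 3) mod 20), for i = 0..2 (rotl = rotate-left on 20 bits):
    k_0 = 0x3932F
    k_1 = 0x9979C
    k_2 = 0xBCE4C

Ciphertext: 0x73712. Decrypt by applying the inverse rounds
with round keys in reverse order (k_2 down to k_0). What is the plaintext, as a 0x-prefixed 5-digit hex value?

s_0 = ciphertext = 0x73712
s_1 = InvRound(s_0, k_2) = 0x91BC0
s_2 = InvRound(s_1, k_1) = 0x82326
s_3 = InvRound(s_2, k_0) = 0x2DC3A

0x2DC3A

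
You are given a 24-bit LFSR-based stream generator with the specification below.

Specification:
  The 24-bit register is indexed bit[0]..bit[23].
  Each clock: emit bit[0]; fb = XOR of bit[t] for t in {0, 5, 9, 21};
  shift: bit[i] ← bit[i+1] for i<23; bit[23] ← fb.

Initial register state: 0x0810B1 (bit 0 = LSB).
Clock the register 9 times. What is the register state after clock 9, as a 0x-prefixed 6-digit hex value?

0x6E0408

reg_0 = 0x0810B1
clock 1: out=1, reg = 0x040858
clock 2: out=0, reg = 0x02042C
clock 3: out=0, reg = 0x810216
clock 4: out=0, reg = 0xC0810B
clock 5: out=1, reg = 0xE04085
clock 6: out=1, reg = 0x702042
clock 7: out=0, reg = 0xB81021
clock 8: out=1, reg = 0xDC0810
clock 9: out=0, reg = 0x6E0408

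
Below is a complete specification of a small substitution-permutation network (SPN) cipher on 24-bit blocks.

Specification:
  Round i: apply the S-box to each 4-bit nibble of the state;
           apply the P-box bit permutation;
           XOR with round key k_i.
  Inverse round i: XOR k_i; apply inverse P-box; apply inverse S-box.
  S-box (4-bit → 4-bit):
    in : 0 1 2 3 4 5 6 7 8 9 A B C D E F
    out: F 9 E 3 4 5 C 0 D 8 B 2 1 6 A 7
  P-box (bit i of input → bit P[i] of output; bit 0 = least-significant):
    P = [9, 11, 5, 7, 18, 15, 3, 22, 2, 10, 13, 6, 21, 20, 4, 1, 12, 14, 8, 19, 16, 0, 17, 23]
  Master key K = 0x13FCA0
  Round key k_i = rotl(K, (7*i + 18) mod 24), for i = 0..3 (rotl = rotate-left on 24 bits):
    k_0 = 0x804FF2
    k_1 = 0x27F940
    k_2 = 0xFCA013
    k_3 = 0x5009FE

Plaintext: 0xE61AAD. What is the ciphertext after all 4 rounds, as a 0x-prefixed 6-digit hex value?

0xF0E6D8

s_0 = plaintext = 0xE61AAD
s_1 = Round(s_0, k_0) = 0x6CC295
s_2 = Round(s_1, k_1) = 0xC5CF20
s_3 = Round(s_2, k_2) = 0x9D1FBF
s_4 = Round(s_3, k_3) = 0xF0E6D8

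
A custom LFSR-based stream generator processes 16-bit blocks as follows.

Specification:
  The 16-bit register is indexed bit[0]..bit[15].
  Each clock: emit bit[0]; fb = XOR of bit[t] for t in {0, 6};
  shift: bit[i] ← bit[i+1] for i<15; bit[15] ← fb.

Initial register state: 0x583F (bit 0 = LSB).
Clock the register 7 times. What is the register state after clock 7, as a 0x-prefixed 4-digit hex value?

reg_0 = 0x583F
clock 1: out=1, reg = 0xAC1F
clock 2: out=1, reg = 0xD60F
clock 3: out=1, reg = 0xEB07
clock 4: out=1, reg = 0xF583
clock 5: out=1, reg = 0xFAC1
clock 6: out=1, reg = 0x7D60
clock 7: out=0, reg = 0xBEB0

0xBEB0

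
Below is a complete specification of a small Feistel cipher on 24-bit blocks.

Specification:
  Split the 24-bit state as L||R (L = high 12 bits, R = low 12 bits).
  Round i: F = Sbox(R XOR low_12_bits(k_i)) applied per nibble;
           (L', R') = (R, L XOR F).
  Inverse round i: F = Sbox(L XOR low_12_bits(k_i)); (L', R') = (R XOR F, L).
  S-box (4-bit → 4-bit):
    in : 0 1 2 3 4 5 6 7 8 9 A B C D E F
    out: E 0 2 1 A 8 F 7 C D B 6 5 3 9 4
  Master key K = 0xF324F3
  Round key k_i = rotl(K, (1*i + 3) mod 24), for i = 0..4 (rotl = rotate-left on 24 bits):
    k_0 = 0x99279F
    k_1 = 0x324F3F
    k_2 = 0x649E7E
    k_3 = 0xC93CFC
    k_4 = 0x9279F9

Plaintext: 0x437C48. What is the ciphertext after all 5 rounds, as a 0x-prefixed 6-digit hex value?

s_0 = plaintext = 0x437C48
s_1 = Round(s_0, k_0) = 0xC48200
s_2 = Round(s_1, k_1) = 0x200F5C
s_3 = Round(s_2, k_2) = 0xF5C222
s_4 = Round(s_3, k_3) = 0x222665
s_5 = Round(s_4, k_4) = 0x6656F7

0x6656F7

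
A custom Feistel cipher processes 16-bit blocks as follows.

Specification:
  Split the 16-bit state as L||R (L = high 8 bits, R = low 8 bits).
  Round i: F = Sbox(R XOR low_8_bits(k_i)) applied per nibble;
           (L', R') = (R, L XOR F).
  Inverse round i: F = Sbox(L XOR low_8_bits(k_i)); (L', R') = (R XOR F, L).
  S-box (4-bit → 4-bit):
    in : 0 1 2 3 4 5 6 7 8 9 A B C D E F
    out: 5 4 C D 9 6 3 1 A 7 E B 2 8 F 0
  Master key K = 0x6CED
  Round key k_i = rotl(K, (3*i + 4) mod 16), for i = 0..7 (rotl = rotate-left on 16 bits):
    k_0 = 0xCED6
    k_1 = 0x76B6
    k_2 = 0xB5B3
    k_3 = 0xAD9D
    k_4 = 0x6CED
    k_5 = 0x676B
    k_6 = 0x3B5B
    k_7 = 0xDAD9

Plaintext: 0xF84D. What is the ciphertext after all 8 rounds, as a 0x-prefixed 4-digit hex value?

s_0 = plaintext = 0xF84D
s_1 = Round(s_0, k_0) = 0x4D83
s_2 = Round(s_1, k_1) = 0x839B
s_3 = Round(s_2, k_2) = 0x9B49
s_4 = Round(s_3, k_3) = 0x4912
s_5 = Round(s_4, k_4) = 0x1249
s_6 = Round(s_5, k_5) = 0x49DE
s_7 = Round(s_6, k_6) = 0xDEEF
s_8 = Round(s_7, k_7) = 0xEF0D

0xEF0D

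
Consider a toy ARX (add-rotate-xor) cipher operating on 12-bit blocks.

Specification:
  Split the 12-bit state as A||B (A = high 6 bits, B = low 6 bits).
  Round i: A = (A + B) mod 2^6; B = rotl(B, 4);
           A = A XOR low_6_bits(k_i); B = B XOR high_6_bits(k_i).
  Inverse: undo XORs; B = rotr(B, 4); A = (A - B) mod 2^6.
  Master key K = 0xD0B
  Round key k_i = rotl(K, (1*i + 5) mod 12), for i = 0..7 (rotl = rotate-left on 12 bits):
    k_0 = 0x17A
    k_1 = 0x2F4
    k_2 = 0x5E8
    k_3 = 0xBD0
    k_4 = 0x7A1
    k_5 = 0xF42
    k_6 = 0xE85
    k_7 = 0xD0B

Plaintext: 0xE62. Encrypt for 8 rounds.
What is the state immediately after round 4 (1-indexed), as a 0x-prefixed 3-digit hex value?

0x95B

s_0 = plaintext = 0xE62
s_1 = Round(s_0, k_0) = 0x86D
s_2 = Round(s_1, k_1) = 0xE90
s_3 = Round(s_2, k_2) = 0x893
s_4 = Round(s_3, k_3) = 0x95B
s_5 = Round(s_4, k_4) = 0x868
s_6 = Round(s_5, k_5) = 0x2F7
s_7 = Round(s_6, k_6) = 0x1C7
s_8 = Round(s_7, k_7) = 0x145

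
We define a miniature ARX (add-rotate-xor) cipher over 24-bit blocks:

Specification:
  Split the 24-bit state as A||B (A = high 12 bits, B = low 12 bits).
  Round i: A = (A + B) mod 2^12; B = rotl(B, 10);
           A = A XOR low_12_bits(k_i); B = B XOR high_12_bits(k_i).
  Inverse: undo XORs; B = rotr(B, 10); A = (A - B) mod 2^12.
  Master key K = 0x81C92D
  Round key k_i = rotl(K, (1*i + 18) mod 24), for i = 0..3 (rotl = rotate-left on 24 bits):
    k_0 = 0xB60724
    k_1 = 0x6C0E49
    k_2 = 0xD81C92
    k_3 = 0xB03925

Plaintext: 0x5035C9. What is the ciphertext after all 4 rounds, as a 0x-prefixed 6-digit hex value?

s_0 = plaintext = 0x5035C9
s_1 = Round(s_0, k_0) = 0xDE8E12
s_2 = Round(s_1, k_1) = 0x5B3D44
s_3 = Round(s_2, k_2) = 0xE65ED0
s_4 = Round(s_3, k_3) = 0x4108B7

0x4108B7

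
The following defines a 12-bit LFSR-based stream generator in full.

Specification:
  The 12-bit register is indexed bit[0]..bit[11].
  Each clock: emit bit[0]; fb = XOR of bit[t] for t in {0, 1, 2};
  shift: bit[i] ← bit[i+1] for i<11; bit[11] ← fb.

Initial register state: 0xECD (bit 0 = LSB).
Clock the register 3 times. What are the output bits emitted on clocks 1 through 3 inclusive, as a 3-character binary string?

101

reg_0 = 0xECD
clock 1: out=1, reg = 0x766
clock 2: out=0, reg = 0x3B3
clock 3: out=1, reg = 0x1D9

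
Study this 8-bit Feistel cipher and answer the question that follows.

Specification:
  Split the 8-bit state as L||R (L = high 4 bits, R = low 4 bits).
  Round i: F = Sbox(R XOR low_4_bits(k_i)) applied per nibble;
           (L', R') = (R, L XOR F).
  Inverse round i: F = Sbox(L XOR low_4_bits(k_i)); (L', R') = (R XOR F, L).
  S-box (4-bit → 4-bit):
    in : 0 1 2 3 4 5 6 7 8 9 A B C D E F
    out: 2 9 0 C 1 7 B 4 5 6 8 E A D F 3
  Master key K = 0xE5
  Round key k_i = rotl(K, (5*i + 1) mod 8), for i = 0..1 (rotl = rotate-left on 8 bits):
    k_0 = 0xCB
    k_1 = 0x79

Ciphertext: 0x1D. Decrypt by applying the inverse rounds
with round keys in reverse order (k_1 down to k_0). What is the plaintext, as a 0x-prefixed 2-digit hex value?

s_0 = ciphertext = 0x1D
s_1 = InvRound(s_0, k_1) = 0x81
s_2 = InvRound(s_1, k_0) = 0xD8

0xD8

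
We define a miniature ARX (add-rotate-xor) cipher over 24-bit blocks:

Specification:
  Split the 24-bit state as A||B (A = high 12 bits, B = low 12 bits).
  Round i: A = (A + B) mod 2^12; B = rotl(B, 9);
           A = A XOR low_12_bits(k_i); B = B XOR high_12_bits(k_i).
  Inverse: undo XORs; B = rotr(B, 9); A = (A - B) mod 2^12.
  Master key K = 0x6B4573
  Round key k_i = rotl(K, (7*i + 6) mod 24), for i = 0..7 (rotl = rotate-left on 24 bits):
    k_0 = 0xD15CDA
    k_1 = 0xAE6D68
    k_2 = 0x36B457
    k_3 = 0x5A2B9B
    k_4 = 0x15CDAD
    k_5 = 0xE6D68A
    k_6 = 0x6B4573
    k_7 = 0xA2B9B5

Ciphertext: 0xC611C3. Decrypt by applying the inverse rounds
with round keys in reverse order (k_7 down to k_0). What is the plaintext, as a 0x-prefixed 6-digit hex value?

0x10306D

s_0 = ciphertext = 0xC611C3
s_1 = InvRound(s_0, k_7) = 0x68FF45
s_2 = InvRound(s_1, k_6) = 0x470F8C
s_3 = InvRound(s_2, k_5) = 0x3F2F08
s_4 = InvRound(s_3, k_4) = 0xBB82A7
s_5 = InvRound(s_4, k_3) = 0x7F882B
s_6 = InvRound(s_5, k_2) = 0x9AAA05
s_7 = InvRound(s_6, k_1) = 0xDAA718
s_8 = InvRound(s_7, k_0) = 0x10306D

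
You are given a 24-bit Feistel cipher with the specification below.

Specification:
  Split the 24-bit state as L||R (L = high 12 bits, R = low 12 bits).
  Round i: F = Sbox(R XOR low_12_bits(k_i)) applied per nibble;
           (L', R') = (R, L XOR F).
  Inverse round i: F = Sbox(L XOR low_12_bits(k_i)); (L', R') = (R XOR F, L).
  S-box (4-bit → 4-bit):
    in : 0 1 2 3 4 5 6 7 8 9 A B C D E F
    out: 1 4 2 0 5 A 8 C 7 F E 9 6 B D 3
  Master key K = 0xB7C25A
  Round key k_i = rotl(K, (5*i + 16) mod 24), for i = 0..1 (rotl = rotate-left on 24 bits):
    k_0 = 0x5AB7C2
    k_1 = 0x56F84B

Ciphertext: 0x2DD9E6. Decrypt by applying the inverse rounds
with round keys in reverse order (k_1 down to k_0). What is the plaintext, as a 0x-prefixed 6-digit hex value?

0x36B71E

s_0 = ciphertext = 0x2DD9E6
s_1 = InvRound(s_0, k_1) = 0x71E2DD
s_2 = InvRound(s_1, k_0) = 0x36B71E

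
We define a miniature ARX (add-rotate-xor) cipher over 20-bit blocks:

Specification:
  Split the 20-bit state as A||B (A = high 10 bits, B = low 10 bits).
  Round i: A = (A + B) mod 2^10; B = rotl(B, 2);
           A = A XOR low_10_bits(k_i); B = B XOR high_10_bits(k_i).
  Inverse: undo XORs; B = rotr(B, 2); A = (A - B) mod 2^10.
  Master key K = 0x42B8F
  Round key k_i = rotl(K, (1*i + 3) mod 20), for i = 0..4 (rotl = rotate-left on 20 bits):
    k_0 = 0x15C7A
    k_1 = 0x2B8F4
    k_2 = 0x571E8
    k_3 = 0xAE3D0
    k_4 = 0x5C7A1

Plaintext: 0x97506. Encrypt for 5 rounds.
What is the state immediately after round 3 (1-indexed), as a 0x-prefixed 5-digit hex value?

0x30705

s_0 = plaintext = 0x97506
s_1 = Round(s_0, k_0) = 0xC644E
s_2 = Round(s_1, k_1) = 0xE4D96
s_3 = Round(s_2, k_2) = 0x30705
s_4 = Round(s_3, k_3) = 0x05AAF
s_5 = Round(s_4, k_4) = 0x593CF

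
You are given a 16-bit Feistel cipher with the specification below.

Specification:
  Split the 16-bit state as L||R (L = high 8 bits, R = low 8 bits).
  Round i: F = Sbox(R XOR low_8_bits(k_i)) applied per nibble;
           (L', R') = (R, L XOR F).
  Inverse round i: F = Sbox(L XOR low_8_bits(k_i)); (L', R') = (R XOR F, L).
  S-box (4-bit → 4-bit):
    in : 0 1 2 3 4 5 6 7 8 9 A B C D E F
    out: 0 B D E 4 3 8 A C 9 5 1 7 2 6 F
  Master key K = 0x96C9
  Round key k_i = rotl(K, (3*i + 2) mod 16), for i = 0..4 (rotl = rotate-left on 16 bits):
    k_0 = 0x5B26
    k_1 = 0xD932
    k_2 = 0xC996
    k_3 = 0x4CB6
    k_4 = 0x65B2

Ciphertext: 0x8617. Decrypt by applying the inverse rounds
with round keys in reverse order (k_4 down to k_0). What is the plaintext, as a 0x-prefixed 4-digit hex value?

s_0 = ciphertext = 0x8617
s_1 = InvRound(s_0, k_4) = 0xF386
s_2 = InvRound(s_1, k_3) = 0xC5F3
s_3 = InvRound(s_2, k_2) = 0xCDC5
s_4 = InvRound(s_3, k_1) = 0x3ACD
s_5 = InvRound(s_4, k_0) = 0x7A3A

0x7A3A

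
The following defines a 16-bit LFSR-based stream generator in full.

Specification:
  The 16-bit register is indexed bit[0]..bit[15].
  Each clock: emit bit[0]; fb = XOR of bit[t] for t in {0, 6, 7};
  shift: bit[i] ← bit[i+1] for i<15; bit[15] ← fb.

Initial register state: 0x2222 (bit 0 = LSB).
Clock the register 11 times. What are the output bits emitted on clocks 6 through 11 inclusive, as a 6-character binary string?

100010

reg_0 = 0x2222
clock 1: out=0, reg = 0x1111
clock 2: out=1, reg = 0x8888
clock 3: out=0, reg = 0xC444
clock 4: out=0, reg = 0xE222
clock 5: out=0, reg = 0x7111
clock 6: out=1, reg = 0xB888
clock 7: out=0, reg = 0xDC44
clock 8: out=0, reg = 0xEE22
clock 9: out=0, reg = 0x7711
clock 10: out=1, reg = 0xBB88
clock 11: out=0, reg = 0xDDC4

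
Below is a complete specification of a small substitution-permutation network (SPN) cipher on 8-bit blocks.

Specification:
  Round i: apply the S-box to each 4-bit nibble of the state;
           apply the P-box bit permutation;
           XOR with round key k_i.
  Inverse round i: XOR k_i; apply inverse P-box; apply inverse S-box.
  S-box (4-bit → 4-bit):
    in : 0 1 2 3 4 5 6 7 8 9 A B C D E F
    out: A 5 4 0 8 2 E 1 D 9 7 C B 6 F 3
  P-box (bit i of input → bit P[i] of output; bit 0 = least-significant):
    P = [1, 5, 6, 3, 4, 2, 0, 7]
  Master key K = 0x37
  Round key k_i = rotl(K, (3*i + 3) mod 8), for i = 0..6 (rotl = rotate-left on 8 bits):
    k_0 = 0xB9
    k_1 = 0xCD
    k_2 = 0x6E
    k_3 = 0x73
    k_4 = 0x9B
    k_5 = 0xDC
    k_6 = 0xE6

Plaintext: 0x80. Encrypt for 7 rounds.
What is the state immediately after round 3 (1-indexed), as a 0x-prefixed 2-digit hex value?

s_0 = plaintext = 0x80
s_1 = Round(s_0, k_0) = 0x00
s_2 = Round(s_1, k_1) = 0x61
s_3 = Round(s_2, k_2) = 0xA9
s_4 = Round(s_3, k_3) = 0x6C
s_5 = Round(s_4, k_4) = 0x34
s_6 = Round(s_5, k_5) = 0xD4
s_7 = Round(s_6, k_6) = 0xEB

0xA9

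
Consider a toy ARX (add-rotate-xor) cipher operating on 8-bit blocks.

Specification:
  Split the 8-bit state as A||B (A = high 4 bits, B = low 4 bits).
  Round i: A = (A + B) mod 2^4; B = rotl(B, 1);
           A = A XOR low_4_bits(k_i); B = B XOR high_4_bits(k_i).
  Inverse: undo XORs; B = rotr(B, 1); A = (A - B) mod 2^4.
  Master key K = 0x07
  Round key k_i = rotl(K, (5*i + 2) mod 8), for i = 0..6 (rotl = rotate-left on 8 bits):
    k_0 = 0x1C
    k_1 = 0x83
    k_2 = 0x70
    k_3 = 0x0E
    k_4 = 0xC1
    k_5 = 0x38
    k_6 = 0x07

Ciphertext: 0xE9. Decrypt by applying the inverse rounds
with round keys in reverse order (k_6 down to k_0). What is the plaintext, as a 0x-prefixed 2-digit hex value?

0x9D

s_0 = ciphertext = 0xE9
s_1 = InvRound(s_0, k_6) = 0xDC
s_2 = InvRound(s_1, k_5) = 0x6F
s_3 = InvRound(s_2, k_4) = 0xE9
s_4 = InvRound(s_3, k_3) = 0x4C
s_5 = InvRound(s_4, k_2) = 0x7D
s_6 = InvRound(s_5, k_1) = 0xAA
s_7 = InvRound(s_6, k_0) = 0x9D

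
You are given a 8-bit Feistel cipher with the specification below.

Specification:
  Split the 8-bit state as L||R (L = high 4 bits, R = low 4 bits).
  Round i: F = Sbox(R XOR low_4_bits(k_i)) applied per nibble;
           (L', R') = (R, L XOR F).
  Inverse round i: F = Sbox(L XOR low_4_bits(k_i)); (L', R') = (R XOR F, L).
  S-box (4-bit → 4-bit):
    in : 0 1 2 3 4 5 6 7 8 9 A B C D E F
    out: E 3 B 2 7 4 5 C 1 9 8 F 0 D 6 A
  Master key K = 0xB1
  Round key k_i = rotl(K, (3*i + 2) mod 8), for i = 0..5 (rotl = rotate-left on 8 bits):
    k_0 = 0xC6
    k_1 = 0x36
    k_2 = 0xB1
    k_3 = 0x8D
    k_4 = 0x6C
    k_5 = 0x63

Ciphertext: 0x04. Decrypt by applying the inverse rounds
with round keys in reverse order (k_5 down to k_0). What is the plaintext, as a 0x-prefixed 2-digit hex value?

s_0 = ciphertext = 0x04
s_1 = InvRound(s_0, k_5) = 0x60
s_2 = InvRound(s_1, k_4) = 0x86
s_3 = InvRound(s_2, k_3) = 0x28
s_4 = InvRound(s_3, k_2) = 0xA2
s_5 = InvRound(s_4, k_1) = 0x2A
s_6 = InvRound(s_5, k_0) = 0xD2

0xD2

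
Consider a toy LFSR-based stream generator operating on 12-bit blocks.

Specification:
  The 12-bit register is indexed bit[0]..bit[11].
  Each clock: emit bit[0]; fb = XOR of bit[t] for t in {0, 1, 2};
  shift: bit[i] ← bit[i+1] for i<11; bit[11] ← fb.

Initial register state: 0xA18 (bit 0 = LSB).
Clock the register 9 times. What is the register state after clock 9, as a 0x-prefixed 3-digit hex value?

reg_0 = 0xA18
clock 1: out=0, reg = 0x50C
clock 2: out=0, reg = 0xA86
clock 3: out=0, reg = 0x543
clock 4: out=1, reg = 0x2A1
clock 5: out=1, reg = 0x950
clock 6: out=0, reg = 0x4A8
clock 7: out=0, reg = 0x254
clock 8: out=0, reg = 0x92A
clock 9: out=0, reg = 0xC95

0xC95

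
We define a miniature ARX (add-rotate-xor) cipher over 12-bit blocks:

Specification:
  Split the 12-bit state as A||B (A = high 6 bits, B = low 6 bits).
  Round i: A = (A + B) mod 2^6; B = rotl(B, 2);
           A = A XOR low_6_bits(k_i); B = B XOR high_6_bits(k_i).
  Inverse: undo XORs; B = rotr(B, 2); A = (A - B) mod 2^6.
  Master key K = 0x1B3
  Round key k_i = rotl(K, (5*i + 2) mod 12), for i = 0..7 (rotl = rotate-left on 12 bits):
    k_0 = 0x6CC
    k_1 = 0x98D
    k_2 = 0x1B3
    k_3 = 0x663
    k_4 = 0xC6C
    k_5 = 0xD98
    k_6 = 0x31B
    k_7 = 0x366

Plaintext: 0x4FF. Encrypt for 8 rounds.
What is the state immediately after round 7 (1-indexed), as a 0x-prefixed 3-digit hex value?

0x887

s_0 = plaintext = 0x4FF
s_1 = Round(s_0, k_0) = 0x7A4
s_2 = Round(s_1, k_1) = 0x3F4
s_3 = Round(s_2, k_2) = 0xC15
s_4 = Round(s_3, k_3) = 0x98C
s_5 = Round(s_4, k_4) = 0x781
s_6 = Round(s_5, k_5) = 0x1F2
s_7 = Round(s_6, k_6) = 0x887
s_8 = Round(s_7, k_7) = 0x3D1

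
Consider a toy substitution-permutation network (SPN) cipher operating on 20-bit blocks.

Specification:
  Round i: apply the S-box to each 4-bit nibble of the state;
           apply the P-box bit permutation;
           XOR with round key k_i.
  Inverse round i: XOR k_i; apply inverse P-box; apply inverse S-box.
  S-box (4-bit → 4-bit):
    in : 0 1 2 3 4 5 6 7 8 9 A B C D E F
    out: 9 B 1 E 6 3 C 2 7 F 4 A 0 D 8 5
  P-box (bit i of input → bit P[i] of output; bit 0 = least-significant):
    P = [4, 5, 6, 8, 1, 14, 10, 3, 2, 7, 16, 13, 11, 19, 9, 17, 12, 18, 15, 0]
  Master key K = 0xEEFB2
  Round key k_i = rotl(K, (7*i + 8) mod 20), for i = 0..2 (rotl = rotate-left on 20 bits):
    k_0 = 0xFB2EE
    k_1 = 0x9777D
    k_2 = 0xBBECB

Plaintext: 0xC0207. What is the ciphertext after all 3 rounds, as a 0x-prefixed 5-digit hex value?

0x88AC3

s_0 = plaintext = 0xC0207
s_1 = Round(s_0, k_0) = 0xDBAC0
s_2 = Round(s_1, k_1) = 0x2E66C
s_3 = Round(s_2, k_2) = 0x88AC3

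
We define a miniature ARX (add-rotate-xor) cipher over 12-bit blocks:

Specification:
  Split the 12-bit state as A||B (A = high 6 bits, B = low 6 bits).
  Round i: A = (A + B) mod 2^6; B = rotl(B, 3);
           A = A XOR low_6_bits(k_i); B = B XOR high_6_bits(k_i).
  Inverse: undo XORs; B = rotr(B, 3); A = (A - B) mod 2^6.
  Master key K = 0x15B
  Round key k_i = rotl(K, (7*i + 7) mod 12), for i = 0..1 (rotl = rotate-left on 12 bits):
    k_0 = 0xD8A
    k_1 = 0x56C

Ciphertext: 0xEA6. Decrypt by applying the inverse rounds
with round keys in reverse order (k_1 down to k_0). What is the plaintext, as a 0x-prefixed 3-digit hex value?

s_0 = ciphertext = 0xEA6
s_1 = InvRound(s_0, k_1) = 0xE1E
s_2 = InvRound(s_1, k_0) = 0xB45

0xB45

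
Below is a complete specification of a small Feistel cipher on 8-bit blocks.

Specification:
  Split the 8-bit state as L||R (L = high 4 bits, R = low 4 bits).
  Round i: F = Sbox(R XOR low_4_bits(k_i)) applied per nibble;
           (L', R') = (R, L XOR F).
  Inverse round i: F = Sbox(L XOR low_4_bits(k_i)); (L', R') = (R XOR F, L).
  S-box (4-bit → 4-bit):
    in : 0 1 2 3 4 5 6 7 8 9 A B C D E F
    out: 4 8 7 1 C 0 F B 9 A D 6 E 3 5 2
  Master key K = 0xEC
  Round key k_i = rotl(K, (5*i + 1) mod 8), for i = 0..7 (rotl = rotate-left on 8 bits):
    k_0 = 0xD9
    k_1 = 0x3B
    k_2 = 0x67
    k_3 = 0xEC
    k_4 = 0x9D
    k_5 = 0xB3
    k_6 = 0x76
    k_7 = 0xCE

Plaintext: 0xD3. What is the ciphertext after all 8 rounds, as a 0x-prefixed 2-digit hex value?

0x19

s_0 = plaintext = 0xD3
s_1 = Round(s_0, k_0) = 0x30
s_2 = Round(s_1, k_1) = 0x05
s_3 = Round(s_2, k_2) = 0x57
s_4 = Round(s_3, k_3) = 0x73
s_5 = Round(s_4, k_4) = 0x32
s_6 = Round(s_5, k_5) = 0x2B
s_7 = Round(s_6, k_6) = 0xB1
s_8 = Round(s_7, k_7) = 0x19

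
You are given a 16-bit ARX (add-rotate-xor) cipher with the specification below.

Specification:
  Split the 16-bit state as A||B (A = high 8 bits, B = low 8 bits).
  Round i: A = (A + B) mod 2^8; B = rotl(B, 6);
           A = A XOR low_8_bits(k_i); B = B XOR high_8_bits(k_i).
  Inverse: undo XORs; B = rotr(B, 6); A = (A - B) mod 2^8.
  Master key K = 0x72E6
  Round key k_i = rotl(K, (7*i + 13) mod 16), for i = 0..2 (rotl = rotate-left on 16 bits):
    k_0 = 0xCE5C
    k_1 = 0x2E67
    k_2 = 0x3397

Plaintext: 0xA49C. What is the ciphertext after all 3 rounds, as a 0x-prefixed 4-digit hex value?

s_0 = plaintext = 0xA49C
s_1 = Round(s_0, k_0) = 0x1CE9
s_2 = Round(s_1, k_1) = 0x6254
s_3 = Round(s_2, k_2) = 0x2126

0x2126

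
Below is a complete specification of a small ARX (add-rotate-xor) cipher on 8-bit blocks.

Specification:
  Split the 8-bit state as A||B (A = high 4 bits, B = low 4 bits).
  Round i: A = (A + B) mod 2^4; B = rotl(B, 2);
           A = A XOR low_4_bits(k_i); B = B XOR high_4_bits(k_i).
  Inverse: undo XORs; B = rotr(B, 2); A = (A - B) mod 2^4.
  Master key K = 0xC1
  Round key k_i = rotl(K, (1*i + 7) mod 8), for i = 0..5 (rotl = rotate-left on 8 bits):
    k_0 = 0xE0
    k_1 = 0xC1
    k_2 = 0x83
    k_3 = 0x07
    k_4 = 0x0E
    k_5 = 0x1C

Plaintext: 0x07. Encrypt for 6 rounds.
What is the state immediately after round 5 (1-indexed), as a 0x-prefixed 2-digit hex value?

0x78

s_0 = plaintext = 0x07
s_1 = Round(s_0, k_0) = 0x73
s_2 = Round(s_1, k_1) = 0xB0
s_3 = Round(s_2, k_2) = 0x88
s_4 = Round(s_3, k_3) = 0x72
s_5 = Round(s_4, k_4) = 0x78
s_6 = Round(s_5, k_5) = 0x33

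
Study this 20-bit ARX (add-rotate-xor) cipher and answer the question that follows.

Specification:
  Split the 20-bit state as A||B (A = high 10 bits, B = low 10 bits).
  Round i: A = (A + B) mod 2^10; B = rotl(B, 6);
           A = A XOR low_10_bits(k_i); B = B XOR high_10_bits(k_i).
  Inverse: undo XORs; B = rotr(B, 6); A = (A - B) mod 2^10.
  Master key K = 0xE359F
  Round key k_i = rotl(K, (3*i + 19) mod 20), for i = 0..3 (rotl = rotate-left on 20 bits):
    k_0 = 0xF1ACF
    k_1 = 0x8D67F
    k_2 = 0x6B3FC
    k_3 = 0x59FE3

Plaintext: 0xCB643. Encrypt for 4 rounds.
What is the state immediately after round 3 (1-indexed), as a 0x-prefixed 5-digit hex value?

0x36444

s_0 = plaintext = 0xCB643
s_1 = Round(s_0, k_0) = 0xEFF22
s_2 = Round(s_1, k_1) = 0x27A87
s_3 = Round(s_2, k_2) = 0x36444
s_4 = Round(s_3, k_3) = 0xBF863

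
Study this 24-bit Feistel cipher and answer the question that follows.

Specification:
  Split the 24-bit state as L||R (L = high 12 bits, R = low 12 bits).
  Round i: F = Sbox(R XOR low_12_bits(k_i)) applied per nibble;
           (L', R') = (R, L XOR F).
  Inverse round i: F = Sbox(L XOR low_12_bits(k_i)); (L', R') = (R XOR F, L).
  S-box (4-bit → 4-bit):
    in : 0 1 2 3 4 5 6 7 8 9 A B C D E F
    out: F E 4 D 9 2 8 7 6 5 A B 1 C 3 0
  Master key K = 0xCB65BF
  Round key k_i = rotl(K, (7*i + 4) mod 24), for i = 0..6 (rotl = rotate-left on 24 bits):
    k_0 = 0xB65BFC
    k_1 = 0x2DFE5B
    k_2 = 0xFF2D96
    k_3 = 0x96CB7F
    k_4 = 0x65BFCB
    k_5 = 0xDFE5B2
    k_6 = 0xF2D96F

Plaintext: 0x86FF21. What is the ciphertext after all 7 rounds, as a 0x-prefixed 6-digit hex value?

0x0E6DFE

s_0 = plaintext = 0x86FF21
s_1 = Round(s_0, k_0) = 0xF211A3
s_2 = Round(s_1, k_1) = 0x1A3F27
s_3 = Round(s_2, k_2) = 0xF2751D
s_4 = Round(s_3, k_3) = 0x51DCA3
s_5 = Round(s_4, k_4) = 0xCA389B
s_6 = Round(s_5, k_5) = 0x89B0E6
s_7 = Round(s_6, k_6) = 0x0E6DFE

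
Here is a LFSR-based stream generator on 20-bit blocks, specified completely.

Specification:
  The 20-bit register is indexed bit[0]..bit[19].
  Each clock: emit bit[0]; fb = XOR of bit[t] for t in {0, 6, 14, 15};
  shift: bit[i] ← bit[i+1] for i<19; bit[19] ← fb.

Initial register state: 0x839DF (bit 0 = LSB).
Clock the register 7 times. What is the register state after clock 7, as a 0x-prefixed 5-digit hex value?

reg_0 = 0x839DF
clock 1: out=1, reg = 0x41CEF
clock 2: out=1, reg = 0x20E77
clock 3: out=1, reg = 0x1073B
clock 4: out=1, reg = 0x8839D
clock 5: out=1, reg = 0x441CE
clock 6: out=0, reg = 0x220E7
clock 7: out=1, reg = 0x11073

0x11073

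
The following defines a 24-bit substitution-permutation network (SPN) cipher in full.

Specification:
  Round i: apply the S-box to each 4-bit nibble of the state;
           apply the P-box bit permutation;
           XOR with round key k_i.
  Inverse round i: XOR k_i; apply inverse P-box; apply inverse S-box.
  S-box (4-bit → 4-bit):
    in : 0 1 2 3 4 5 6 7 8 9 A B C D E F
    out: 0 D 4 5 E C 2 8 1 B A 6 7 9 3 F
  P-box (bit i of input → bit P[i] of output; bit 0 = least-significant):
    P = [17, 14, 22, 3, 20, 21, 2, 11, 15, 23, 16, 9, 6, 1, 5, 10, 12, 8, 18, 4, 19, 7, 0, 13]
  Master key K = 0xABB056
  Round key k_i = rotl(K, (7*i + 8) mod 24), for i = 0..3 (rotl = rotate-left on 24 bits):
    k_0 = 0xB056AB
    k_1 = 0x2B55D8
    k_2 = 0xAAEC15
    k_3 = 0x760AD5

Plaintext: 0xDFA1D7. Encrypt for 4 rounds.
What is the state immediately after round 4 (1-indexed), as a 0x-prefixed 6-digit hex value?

0xC3E873

s_0 = plaintext = 0xDFA1D7
s_1 = Round(s_0, k_0) = 0xADE9B1
s_2 = Round(s_1, k_1) = 0xC9E706
s_3 = Round(s_2, k_2) = 0xA2BFC6
s_4 = Round(s_3, k_3) = 0xC3E873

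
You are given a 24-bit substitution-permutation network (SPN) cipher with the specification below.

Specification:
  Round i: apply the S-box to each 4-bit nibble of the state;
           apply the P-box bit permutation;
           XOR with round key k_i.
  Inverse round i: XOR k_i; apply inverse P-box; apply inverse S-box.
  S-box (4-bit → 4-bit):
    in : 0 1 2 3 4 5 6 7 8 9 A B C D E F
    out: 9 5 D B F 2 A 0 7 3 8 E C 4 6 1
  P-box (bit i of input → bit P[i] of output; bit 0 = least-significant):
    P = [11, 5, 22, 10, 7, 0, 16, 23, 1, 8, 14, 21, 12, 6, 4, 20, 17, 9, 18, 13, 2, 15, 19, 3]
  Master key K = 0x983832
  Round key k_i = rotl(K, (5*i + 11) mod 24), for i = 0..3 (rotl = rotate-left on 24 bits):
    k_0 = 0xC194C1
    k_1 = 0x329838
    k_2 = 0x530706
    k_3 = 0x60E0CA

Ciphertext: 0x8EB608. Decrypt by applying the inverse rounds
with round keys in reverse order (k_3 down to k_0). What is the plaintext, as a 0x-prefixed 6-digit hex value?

s_0 = ciphertext = 0x8EB608
s_1 = InvRound(s_0, k_3) = 0xD8920C
s_2 = InvRound(s_1, k_2) = 0xBFF9CA
s_3 = InvRound(s_2, k_1) = 0xDCE825
s_4 = InvRound(s_3, k_0) = 0x1C3D13

0x1C3D13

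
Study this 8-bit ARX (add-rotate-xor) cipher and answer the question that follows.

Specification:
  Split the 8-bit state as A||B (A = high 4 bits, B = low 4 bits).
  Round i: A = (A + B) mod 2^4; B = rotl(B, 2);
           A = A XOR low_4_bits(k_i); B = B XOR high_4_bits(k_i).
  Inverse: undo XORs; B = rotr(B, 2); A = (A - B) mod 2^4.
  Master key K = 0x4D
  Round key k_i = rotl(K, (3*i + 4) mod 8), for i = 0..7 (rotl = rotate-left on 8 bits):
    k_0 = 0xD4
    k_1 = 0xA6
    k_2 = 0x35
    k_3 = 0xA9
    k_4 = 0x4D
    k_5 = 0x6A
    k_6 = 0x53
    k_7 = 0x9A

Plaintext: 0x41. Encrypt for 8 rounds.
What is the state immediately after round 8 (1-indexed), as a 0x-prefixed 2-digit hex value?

s_0 = plaintext = 0x41
s_1 = Round(s_0, k_0) = 0x19
s_2 = Round(s_1, k_1) = 0xCC
s_3 = Round(s_2, k_2) = 0xD0
s_4 = Round(s_3, k_3) = 0x4A
s_5 = Round(s_4, k_4) = 0x3E
s_6 = Round(s_5, k_5) = 0xBD
s_7 = Round(s_6, k_6) = 0xB2
s_8 = Round(s_7, k_7) = 0x71

0x71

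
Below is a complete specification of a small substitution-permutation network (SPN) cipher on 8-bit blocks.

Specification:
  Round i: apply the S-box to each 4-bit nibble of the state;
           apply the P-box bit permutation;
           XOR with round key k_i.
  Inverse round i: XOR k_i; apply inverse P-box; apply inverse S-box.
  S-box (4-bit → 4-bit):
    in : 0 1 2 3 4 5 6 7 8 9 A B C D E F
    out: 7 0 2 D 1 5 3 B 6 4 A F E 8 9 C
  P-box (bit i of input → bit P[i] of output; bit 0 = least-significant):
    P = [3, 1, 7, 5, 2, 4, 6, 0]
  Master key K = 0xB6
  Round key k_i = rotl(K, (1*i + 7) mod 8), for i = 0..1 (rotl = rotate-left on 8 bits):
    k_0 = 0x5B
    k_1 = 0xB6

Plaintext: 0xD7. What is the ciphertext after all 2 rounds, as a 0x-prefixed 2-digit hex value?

0x29

s_0 = plaintext = 0xD7
s_1 = Round(s_0, k_0) = 0x70
s_2 = Round(s_1, k_1) = 0x29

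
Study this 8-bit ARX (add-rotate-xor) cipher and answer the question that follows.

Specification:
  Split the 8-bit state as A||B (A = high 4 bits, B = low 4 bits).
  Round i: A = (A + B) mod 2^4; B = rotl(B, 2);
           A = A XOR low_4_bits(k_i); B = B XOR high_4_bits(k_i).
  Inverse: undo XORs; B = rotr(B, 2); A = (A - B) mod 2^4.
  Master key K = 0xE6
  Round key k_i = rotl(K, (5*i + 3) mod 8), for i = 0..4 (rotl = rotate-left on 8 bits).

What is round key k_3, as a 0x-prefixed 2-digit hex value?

K = 0xE6
k_0 = rotl(K, (5*0+3) mod 8) = rotl(K, 3) = 0x37
k_1 = rotl(K, (5*1+3) mod 8) = rotl(K, 0) = 0xE6
k_2 = rotl(K, (5*2+3) mod 8) = rotl(K, 5) = 0xDC
k_3 = rotl(K, (5*3+3) mod 8) = rotl(K, 2) = 0x9B

0x9B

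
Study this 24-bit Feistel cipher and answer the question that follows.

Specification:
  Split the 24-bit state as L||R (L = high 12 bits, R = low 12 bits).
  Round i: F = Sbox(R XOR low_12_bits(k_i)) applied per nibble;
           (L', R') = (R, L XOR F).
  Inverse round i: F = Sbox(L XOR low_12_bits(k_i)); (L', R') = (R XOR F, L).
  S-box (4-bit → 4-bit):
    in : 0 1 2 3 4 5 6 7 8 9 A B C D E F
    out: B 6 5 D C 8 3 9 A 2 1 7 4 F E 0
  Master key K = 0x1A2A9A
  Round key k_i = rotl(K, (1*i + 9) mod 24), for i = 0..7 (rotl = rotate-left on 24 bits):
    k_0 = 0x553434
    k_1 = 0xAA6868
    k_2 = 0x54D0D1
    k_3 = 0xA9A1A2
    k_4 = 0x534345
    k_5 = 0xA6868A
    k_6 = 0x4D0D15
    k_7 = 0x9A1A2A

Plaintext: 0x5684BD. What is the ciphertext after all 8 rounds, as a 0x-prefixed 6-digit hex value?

0x38CC69

s_0 = plaintext = 0x5684BD
s_1 = Round(s_0, k_0) = 0x4BDECA
s_2 = Round(s_1, k_1) = 0xECA7A8
s_3 = Round(s_2, k_2) = 0x7A8758
s_4 = Round(s_3, k_3) = 0x7584A9
s_5 = Round(s_4, k_4) = 0x4A9EBC
s_6 = Round(s_5, k_5) = 0xEBCE7A
s_7 = Round(s_6, k_6) = 0xE7A38C
s_8 = Round(s_7, k_7) = 0x38CC69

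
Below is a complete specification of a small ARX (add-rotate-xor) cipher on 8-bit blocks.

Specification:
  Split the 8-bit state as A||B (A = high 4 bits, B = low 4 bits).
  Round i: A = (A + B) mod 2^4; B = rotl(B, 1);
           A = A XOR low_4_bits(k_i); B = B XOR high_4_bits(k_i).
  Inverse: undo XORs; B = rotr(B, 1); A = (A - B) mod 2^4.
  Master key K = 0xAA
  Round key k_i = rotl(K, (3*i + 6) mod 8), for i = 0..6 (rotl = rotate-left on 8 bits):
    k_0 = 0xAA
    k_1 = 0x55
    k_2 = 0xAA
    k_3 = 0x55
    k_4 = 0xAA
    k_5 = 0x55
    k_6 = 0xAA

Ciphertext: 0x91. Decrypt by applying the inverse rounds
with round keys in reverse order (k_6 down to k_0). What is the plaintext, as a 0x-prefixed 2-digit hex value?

0x17

s_0 = ciphertext = 0x91
s_1 = InvRound(s_0, k_6) = 0x6D
s_2 = InvRound(s_1, k_5) = 0xF4
s_3 = InvRound(s_2, k_4) = 0xE7
s_4 = InvRound(s_3, k_3) = 0xA1
s_5 = InvRound(s_4, k_2) = 0x3D
s_6 = InvRound(s_5, k_1) = 0x24
s_7 = InvRound(s_6, k_0) = 0x17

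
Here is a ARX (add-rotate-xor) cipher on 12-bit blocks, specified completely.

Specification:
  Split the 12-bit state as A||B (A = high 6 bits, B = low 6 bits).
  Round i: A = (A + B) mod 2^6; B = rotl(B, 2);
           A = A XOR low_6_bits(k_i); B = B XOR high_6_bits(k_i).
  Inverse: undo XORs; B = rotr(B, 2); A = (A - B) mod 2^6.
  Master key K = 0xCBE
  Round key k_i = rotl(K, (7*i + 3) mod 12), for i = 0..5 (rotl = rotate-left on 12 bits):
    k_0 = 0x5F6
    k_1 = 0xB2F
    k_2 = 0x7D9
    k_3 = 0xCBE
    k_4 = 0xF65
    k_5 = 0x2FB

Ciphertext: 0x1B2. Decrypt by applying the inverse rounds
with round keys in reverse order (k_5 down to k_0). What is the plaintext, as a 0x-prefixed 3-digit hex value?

0xFFA

s_0 = ciphertext = 0x1B2
s_1 = InvRound(s_0, k_5) = 0x7DE
s_2 = InvRound(s_1, k_4) = 0x0B8
s_3 = InvRound(s_2, k_3) = 0x6A2
s_4 = InvRound(s_3, k_2) = 0x91F
s_5 = InvRound(s_4, k_1) = 0x3FC
s_6 = InvRound(s_5, k_0) = 0xFFA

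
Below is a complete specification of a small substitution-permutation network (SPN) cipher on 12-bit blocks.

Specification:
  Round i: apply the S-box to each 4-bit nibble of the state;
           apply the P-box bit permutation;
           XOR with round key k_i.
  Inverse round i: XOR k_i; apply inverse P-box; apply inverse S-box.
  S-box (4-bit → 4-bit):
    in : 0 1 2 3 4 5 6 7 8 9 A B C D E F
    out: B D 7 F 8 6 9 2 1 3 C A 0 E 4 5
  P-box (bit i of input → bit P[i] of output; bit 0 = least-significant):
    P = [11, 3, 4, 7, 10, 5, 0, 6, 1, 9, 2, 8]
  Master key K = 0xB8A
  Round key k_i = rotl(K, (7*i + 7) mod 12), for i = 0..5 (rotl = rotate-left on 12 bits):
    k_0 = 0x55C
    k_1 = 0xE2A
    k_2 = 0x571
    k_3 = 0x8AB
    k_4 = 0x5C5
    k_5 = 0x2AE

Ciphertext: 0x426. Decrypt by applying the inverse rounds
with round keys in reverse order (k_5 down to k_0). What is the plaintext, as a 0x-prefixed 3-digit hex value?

s_0 = ciphertext = 0x426
s_1 = InvRound(s_0, k_5) = 0x78B
s_2 = InvRound(s_1, k_4) = 0x247
s_3 = InvRound(s_2, k_3) = 0x5B0
s_4 = InvRound(s_3, k_2) = 0xCA4
s_5 = InvRound(s_4, k_1) = 0x2CB
s_6 = InvRound(s_5, k_0) = 0x3FA

0x3FA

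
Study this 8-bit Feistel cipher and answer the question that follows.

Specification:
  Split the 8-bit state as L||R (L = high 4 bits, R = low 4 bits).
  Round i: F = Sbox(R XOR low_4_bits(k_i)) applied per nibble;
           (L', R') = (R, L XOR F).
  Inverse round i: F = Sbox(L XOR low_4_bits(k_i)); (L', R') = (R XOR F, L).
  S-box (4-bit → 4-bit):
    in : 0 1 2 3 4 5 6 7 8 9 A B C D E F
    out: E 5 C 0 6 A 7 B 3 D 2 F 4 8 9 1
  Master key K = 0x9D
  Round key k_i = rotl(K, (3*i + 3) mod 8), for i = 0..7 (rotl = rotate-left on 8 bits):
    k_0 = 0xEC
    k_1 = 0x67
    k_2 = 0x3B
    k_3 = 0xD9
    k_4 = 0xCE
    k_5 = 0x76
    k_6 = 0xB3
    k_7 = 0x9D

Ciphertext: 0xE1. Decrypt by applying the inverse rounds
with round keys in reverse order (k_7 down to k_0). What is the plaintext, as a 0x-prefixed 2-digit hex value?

s_0 = ciphertext = 0xE1
s_1 = InvRound(s_0, k_7) = 0x1E
s_2 = InvRound(s_1, k_6) = 0x21
s_3 = InvRound(s_2, k_5) = 0x72
s_4 = InvRound(s_3, k_4) = 0xF7
s_5 = InvRound(s_4, k_3) = 0x0F
s_6 = InvRound(s_5, k_2) = 0x00
s_7 = InvRound(s_6, k_1) = 0xB0
s_8 = InvRound(s_7, k_0) = 0xBB

0xBB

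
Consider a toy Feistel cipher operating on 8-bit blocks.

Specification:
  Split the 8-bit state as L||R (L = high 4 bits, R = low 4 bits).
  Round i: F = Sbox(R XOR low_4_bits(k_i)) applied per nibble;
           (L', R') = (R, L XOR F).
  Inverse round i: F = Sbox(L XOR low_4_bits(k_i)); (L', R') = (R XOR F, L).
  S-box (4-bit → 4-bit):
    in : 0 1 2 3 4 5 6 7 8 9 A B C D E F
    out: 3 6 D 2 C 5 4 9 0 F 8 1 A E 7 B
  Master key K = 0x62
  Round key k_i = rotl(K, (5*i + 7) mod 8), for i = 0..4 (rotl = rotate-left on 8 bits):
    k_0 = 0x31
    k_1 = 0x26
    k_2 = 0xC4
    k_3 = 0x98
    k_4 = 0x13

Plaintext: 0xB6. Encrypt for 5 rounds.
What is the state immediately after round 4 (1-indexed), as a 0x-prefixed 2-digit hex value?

0x54

s_0 = plaintext = 0xB6
s_1 = Round(s_0, k_0) = 0x62
s_2 = Round(s_1, k_1) = 0x2A
s_3 = Round(s_2, k_2) = 0xA5
s_4 = Round(s_3, k_3) = 0x54
s_5 = Round(s_4, k_4) = 0x4C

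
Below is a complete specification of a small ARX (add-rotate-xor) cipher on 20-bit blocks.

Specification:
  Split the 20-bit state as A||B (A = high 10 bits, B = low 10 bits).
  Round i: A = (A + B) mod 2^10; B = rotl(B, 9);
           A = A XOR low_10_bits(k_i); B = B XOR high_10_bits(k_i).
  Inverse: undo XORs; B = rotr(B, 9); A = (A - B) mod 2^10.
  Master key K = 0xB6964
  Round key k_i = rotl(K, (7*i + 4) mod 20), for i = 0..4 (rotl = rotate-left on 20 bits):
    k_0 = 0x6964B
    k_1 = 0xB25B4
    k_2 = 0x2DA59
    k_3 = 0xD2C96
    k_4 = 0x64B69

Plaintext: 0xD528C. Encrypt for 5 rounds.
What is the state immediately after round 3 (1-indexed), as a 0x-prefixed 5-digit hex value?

0xEACEA

s_0 = plaintext = 0xD528C
s_1 = Round(s_0, k_0) = 0xEACE3
s_2 = Round(s_1, k_1) = 0x4E8B8
s_3 = Round(s_2, k_2) = 0xEACEA
s_4 = Round(s_3, k_3) = 0x00F3E
s_5 = Round(s_4, k_4) = 0x0A00D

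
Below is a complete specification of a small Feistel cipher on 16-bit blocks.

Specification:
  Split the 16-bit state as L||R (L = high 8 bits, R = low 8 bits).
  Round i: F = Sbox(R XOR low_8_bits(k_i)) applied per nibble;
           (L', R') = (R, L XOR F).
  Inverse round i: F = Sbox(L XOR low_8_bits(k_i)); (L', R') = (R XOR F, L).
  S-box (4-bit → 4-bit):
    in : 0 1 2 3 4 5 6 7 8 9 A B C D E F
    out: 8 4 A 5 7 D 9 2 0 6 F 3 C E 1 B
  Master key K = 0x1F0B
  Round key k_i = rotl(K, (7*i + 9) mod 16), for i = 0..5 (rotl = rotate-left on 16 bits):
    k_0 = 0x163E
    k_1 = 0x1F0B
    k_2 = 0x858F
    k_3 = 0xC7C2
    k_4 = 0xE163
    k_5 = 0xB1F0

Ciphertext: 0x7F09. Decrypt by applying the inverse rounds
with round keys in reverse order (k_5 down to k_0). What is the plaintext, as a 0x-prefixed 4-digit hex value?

0x53D1

s_0 = ciphertext = 0x7F09
s_1 = InvRound(s_0, k_5) = 0x027F
s_2 = InvRound(s_1, k_4) = 0xEB02
s_3 = InvRound(s_2, k_3) = 0xA4EB
s_4 = InvRound(s_3, k_2) = 0x48A4
s_5 = InvRound(s_4, k_1) = 0xD148
s_6 = InvRound(s_5, k_0) = 0x53D1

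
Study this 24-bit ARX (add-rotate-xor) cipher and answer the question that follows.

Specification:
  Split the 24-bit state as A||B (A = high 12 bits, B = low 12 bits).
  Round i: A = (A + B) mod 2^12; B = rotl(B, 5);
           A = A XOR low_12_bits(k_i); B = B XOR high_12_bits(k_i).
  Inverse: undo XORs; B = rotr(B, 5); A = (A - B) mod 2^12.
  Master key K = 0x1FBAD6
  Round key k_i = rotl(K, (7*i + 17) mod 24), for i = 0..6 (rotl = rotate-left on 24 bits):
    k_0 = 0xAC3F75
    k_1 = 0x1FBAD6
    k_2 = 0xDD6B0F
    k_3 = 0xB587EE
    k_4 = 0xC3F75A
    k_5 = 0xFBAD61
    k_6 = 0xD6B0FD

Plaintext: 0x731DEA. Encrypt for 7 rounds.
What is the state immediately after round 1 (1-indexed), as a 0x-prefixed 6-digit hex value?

0xA6E798

s_0 = plaintext = 0x731DEA
s_1 = Round(s_0, k_0) = 0xA6E798
s_2 = Round(s_1, k_1) = 0x8D02F4
s_3 = Round(s_2, k_2) = 0x0CB353
s_4 = Round(s_3, k_3) = 0x3F013E
s_5 = Round(s_4, k_4) = 0x274BFD
s_6 = Round(s_5, k_5) = 0x31000D
s_7 = Round(s_6, k_6) = 0x3E0CCB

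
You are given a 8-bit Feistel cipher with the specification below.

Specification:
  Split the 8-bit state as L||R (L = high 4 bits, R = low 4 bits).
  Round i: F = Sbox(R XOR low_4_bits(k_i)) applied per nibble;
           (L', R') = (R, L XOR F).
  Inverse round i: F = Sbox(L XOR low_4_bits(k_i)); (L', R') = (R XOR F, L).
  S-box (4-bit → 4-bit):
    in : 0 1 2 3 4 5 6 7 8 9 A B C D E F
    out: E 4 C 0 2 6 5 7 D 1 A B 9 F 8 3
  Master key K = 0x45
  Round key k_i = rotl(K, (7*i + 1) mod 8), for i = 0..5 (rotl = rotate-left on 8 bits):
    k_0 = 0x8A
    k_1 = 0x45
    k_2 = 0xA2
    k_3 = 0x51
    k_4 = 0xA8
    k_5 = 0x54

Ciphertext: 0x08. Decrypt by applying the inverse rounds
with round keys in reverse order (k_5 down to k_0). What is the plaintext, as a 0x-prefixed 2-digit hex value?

s_0 = ciphertext = 0x08
s_1 = InvRound(s_0, k_5) = 0xA0
s_2 = InvRound(s_1, k_4) = 0xCA
s_3 = InvRound(s_2, k_3) = 0x5C
s_4 = InvRound(s_3, k_2) = 0xB5
s_5 = InvRound(s_4, k_1) = 0xDB
s_6 = InvRound(s_5, k_0) = 0xCD

0xCD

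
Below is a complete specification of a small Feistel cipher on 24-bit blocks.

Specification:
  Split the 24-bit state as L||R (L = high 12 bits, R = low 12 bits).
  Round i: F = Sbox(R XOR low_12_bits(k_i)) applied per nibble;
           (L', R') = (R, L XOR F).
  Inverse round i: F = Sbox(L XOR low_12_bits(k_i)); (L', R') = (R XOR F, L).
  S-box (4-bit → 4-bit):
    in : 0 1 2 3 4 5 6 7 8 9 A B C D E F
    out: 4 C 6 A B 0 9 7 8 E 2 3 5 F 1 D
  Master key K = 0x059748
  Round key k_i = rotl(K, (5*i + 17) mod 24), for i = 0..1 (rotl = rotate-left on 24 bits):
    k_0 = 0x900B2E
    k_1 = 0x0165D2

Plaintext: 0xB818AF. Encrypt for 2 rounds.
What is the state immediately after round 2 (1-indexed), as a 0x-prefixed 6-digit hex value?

s_0 = plaintext = 0xB818AF
s_1 = Round(s_0, k_0) = 0x8AF10D
s_2 = Round(s_1, k_1) = 0x10D352

0x10D352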